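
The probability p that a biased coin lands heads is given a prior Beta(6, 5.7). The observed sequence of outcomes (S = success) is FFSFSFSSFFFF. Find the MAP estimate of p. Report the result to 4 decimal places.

p̂_MAP = 0.4147

Prior: Beta(6, 5.7).
Data: 4 successes in 12 trials (from the sequence). The binomial likelihood contributes p^4(1−p)^8, so the posterior is Beta(6+4, 5.7+8) = Beta(10, 13.7).
For Beta(a, b) with a, b > 1 the mode is (a−1)/(a+b−2) = 9/21.7 ≈ 0.4147.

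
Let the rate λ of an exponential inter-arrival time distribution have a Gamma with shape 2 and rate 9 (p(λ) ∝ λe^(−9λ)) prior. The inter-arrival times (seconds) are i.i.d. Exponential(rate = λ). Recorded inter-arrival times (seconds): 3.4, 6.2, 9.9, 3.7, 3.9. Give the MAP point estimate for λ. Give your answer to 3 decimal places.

The Exponential(rate=λ) likelihood is ∝ λ^n e^(−λΣtᵢ). Here n = 5 and Σtᵢ = 3.4 + 6.2 + 9.9 + 3.7 + 3.9 = 27.1.
Posterior ∝ λe^(−9λ) · λ^5e^(−27.1λ) = λ^6e^(−36.1λ), i.e. Gamma(7, 36.1).
Mode = (a−1)/b = 6/36.1 ≈ 0.166.

λ̂_MAP = 0.166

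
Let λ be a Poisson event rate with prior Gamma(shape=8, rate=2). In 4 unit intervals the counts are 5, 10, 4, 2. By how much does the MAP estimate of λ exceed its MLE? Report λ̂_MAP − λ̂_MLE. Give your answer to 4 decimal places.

Σxᵢ = 21. Posterior is Gamma(29, 6); MAP = (29−1)/6 = 28/6 ≈ 4.66667.
MLE = x̄ = 21/4 ≈ 5.25000.
Difference = 28/6 − 21/4 = -7/12 ≈ -0.5833.

MAP − MLE = -0.5833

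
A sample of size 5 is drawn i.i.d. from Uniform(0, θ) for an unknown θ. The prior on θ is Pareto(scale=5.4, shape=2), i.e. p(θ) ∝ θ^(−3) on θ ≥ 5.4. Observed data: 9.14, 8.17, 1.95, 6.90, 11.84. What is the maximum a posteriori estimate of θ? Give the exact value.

θ̂_MAP = 11.84

The Uniform(0, θ) likelihood is θ^(−n) for θ ≥ max(xᵢ), zero otherwise. Here max(xᵢ) = 11.84.
Posterior ∝ θ^(−3) · θ^(−5) = θ^(−8) on θ ≥ max(5.4, 11.84) = 11.84.
This density is strictly decreasing in θ, so the posterior mode lies at the lower boundary of the support.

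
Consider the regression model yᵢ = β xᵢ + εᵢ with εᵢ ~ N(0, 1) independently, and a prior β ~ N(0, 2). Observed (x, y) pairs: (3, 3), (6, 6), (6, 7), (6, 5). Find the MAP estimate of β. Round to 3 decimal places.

log p(β | y) = −Σ(yᵢ − βxᵢ)²/(2·1) − β²/(2·2) + const.
Setting the derivative to zero: Σxᵢ(yᵢ − βxᵢ)/1 − β/2 = 0, so β = Σxᵢyᵢ / (Σxᵢ² + σ²/τ²).
Σxᵢyᵢ = 3·3 + 6·6 + 6·7 + 6·5 = 117; Σxᵢ² = 117; σ²/τ² = 0.5.
β̂_MAP = 117 / (117 + 0.5) = 117/117.5 ≈ 0.996.

β̂_MAP = 0.996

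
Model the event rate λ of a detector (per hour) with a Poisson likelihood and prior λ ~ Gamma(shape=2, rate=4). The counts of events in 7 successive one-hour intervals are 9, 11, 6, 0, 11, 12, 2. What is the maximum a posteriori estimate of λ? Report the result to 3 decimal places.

λ̂_MAP = 4.727

Σxᵢ = 9+11+6+0+11+12+2 = 51, with n = 7.
Posterior ∝ λe^(−4λ) · λ^51e^(−7λ) = λ^52e^(−11λ), i.e. Gamma(shape=53, rate=11).
The mode of a Gamma(a, b) with a ≥ 1 (shape–rate) is (a−1)/b = 52/11 ≈ 4.727.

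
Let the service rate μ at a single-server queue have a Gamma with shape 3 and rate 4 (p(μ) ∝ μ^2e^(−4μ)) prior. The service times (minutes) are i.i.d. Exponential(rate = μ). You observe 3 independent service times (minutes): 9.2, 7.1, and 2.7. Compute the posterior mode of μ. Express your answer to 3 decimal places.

μ̂_MAP = 0.217

The Exponential(rate=μ) likelihood is ∝ μ^n e^(−μΣtᵢ). Here n = 3 and Σtᵢ = 9.2 + 7.1 + 2.7 = 19.
Posterior ∝ μ^2e^(−4μ) · μ^3e^(−19μ) = μ^5e^(−23μ), i.e. Gamma(6, 23).
Mode = (a−1)/b = 5/23 ≈ 0.217.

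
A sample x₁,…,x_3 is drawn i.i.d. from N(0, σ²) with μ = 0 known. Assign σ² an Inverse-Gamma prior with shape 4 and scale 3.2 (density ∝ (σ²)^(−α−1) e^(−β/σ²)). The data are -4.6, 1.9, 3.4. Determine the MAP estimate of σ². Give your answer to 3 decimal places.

Sum of squared deviations about the known mean: SS = (-4.6−0)² + (1.9−0)² + (3.4−0)² = 36.33.
The Normal likelihood contributes (σ²)^(−n/2) exp(−SS/(2σ²)), so the posterior is Inverse-Gamma(α + n/2, β + SS/2) = Inverse-Gamma(5.5, 21.365).
The mode of Inverse-Gamma(a, b) is b/(a+1) = 21.365/6.5 ≈ 3.287.

σ̂²_MAP = 3.287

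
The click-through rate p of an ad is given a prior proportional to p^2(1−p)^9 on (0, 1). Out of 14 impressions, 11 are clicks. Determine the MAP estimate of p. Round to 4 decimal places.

p̂_MAP = 0.5200

The prior density ∝ p^2(1−p)^9 is the kernel of Beta(3, 10).
Data: 11 successes in 14 trials. The binomial likelihood contributes p^11(1−p)^3, so the posterior is Beta(3+11, 10+3) = Beta(14, 13).
For Beta(a, b) with a, b > 1 the mode is (a−1)/(a+b−2) = 13/25 ≈ 0.5200.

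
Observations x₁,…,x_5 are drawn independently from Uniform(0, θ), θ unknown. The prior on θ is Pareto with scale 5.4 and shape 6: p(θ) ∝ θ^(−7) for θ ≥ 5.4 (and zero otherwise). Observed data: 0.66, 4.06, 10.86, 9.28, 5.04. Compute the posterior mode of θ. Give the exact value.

θ̂_MAP = 10.86

The Uniform(0, θ) likelihood is θ^(−n) for θ ≥ max(xᵢ), zero otherwise. Here max(xᵢ) = 10.86.
Posterior ∝ θ^(−7) · θ^(−5) = θ^(−12) on θ ≥ max(5.4, 10.86) = 10.86.
This density is strictly decreasing in θ, so the posterior mode lies at the lower boundary of the support.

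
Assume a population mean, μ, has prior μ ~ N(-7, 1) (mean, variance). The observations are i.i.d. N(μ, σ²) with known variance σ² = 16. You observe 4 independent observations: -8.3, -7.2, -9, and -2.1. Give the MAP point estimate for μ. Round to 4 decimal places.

μ̂_MAP = -6.9300

n = 4; x̄ = ((-8.3) + (-7.2) + (-9) + (-2.1))/4 = -26.6/4 = -6.65.
For a Normal prior and Normal likelihood with known variance, the posterior is Normal; its mode equals its mean, the precision-weighted average.
Prior precision 1/σ₀² = 1/1 = 1; data precision n/σ² = 4/16 = 0.25.
μ̂ = (1·(-7) + 0.25·(-6.65)) / (1 + 0.25) = (-8.6625)/1.25 = -6.9300.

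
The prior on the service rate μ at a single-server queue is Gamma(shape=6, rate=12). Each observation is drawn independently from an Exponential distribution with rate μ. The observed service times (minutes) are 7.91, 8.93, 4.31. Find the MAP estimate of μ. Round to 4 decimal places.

μ̂_MAP = 0.2413

The Exponential(rate=μ) likelihood is ∝ μ^n e^(−μΣtᵢ). Here n = 3 and Σtᵢ = 7.91 + 8.93 + 4.31 = 21.15.
Posterior ∝ μ^5e^(−12μ) · μ^3e^(−21.15μ) = μ^8e^(−33.15μ), i.e. Gamma(9, 33.15).
Mode = (a−1)/b = 8/33.15 ≈ 0.2413.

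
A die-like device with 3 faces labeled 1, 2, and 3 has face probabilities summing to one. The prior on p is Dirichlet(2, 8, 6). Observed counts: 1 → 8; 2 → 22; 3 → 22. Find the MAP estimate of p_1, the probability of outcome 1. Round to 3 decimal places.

MAP estimate: 0.138

The posterior is Dirichlet(αᵢ + nᵢ) = Dirichlet(10, 30, 28).
For a Dirichlet(a₁,…,a_K) with all aᵢ > 1, the mode has j-th component (aⱼ − 1)/(Σaᵢ − K).
Here Σaᵢ = 68 and K = 3, so p_1 = (10 − 1)/(68 − 3) = 9/65 ≈ 0.138.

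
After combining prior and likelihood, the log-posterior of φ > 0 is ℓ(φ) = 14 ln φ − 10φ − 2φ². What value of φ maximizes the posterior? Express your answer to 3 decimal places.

φ̂_MAP = 1.000

ℓ'(φ) = 14/φ − 10 − 4φ. Setting this to zero and multiplying by φ: 4φ² + 10φ − 14 = 0.
φ = (−10 + √(10² + 4·4·14)) / (2·4) = (−10 + √324) / 8 = (−10 + 18)/8 = 1.
ℓ''(φ) = −14/φ² − 4 < 0, confirming a maximum.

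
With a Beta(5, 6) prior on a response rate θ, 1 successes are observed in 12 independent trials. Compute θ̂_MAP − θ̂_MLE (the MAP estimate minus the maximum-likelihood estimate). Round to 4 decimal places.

MAP − MLE = 0.1548

Posterior is Beta(6, 17); MAP = (6−1)/(23−2) = 5/21 ≈ 0.23810.
MLE ignores the prior: θ̂_MLE = k/n = 1/12 ≈ 0.08333.
Difference = 5/21 − 1/12 = 13/84 ≈ 0.1548.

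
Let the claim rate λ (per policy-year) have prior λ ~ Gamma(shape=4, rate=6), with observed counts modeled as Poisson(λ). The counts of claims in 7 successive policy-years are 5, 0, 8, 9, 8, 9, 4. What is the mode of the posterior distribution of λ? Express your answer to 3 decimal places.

λ̂_MAP = 3.538

Σxᵢ = 5+0+8+9+8+9+4 = 43, with n = 7.
Posterior ∝ λ^3e^(−6λ) · λ^43e^(−7λ) = λ^46e^(−13λ), i.e. Gamma(shape=47, rate=13).
The mode of a Gamma(a, b) with a ≥ 1 (shape–rate) is (a−1)/b = 46/13 ≈ 3.538.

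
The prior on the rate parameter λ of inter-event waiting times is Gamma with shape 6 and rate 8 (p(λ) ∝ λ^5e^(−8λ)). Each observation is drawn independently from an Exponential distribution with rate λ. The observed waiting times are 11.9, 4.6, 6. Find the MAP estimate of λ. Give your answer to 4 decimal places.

λ̂_MAP = 0.2623

The Exponential(rate=λ) likelihood is ∝ λ^n e^(−λΣtᵢ). Here n = 3 and Σtᵢ = 11.9 + 4.6 + 6 = 22.5.
Posterior ∝ λ^5e^(−8λ) · λ^3e^(−22.5λ) = λ^8e^(−30.5λ), i.e. Gamma(9, 30.5).
Mode = (a−1)/b = 8/30.5 ≈ 0.2623.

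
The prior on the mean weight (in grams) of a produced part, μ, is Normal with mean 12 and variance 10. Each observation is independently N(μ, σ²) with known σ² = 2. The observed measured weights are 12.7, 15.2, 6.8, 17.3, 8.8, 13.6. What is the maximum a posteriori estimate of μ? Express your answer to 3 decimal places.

μ̂_MAP = 12.387

n = 6; x̄ = (12.7 + 15.2 + 6.8 + 17.3 + 8.8 + 13.6)/6 = 74.4/6 = 12.4.
For a Normal prior and Normal likelihood with known variance, the posterior is Normal; its mode equals its mean, the precision-weighted average.
Prior precision 1/σ₀² = 1/10 = 0.1; data precision n/σ² = 6/2 = 3.
μ̂ = (0.1·12 + 3·12.4) / (0.1 + 3) = 38.4/3.1 = 384/31 ≈ 12.387.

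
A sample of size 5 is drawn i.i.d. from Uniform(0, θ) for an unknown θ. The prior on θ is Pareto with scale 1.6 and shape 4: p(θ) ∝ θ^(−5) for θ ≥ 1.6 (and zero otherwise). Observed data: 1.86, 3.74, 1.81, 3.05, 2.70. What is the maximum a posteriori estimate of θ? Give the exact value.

θ̂_MAP = 3.74

The Uniform(0, θ) likelihood is θ^(−n) for θ ≥ max(xᵢ), zero otherwise. Here max(xᵢ) = 3.74.
Posterior ∝ θ^(−5) · θ^(−5) = θ^(−10) on θ ≥ max(1.6, 3.74) = 3.74.
This density is strictly decreasing in θ, so the posterior mode lies at the lower boundary of the support.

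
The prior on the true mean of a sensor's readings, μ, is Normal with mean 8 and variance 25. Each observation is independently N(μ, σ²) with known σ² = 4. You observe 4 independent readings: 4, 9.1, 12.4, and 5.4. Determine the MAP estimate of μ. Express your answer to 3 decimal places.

n = 4; x̄ = (4 + 9.1 + 12.4 + 5.4)/4 = 30.9/4 = 7.725.
For a Normal prior and Normal likelihood with known variance, the posterior is Normal; its mode equals its mean, the precision-weighted average.
Prior precision 1/σ₀² = 1/25 = 0.04; data precision n/σ² = 4/4 = 1.
μ̂ = (0.04·8 + 1·7.725) / (0.04 + 1) = 8.045/1.04 = 1609/208 ≈ 7.736.

μ̂_MAP = 7.736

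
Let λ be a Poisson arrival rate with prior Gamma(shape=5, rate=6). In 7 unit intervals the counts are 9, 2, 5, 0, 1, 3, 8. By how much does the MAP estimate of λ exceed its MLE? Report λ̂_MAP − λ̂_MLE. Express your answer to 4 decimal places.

Σxᵢ = 28. Posterior is Gamma(33, 13); MAP = (33−1)/13 = 32/13 ≈ 2.46154.
MLE = x̄ = 28/7 ≈ 4.00000.
Difference = 32/13 − 28/7 = -20/13 ≈ -1.5385.

MAP − MLE = -1.5385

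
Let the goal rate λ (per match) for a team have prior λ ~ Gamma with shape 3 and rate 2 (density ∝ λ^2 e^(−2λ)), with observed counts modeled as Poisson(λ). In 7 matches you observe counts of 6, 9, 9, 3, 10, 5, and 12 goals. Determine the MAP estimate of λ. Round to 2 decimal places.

λ̂_MAP = 6.22

Σxᵢ = 6+9+9+3+10+5+12 = 54, with n = 7.
Posterior ∝ λ^2e^(−2λ) · λ^54e^(−7λ) = λ^56e^(−9λ), i.e. Gamma(shape=57, rate=9).
The mode of a Gamma(a, b) with a ≥ 1 (shape–rate) is (a−1)/b = 56/9 ≈ 6.22.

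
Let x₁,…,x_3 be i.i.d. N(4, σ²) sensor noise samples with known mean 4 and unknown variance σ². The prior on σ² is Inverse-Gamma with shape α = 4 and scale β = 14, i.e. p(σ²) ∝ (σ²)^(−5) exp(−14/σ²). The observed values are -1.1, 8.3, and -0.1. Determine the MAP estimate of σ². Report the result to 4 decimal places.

σ̂²_MAP = 6.8700

Sum of squared deviations about the known mean: SS = (-1.1−4)² + (8.3−4)² + (-0.1−4)² = 61.31.
The Normal likelihood contributes (σ²)^(−n/2) exp(−SS/(2σ²)), so the posterior is Inverse-Gamma(α + n/2, β + SS/2) = Inverse-Gamma(5.5, 44.655).
The mode of Inverse-Gamma(a, b) is b/(a+1) = 44.655/6.5 ≈ 6.8700.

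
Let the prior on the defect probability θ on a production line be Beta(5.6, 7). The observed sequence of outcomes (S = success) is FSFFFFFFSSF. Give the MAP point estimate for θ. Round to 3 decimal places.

Prior: Beta(5.6, 7).
Data: 3 successes in 11 trials (from the sequence). The binomial likelihood contributes θ^3(1−θ)^8, so the posterior is Beta(5.6+3, 7+8) = Beta(8.6, 15).
For Beta(a, b) with a, b > 1 the mode is (a−1)/(a+b−2) = 7.6/21.6 ≈ 0.352.

θ̂_MAP = 0.352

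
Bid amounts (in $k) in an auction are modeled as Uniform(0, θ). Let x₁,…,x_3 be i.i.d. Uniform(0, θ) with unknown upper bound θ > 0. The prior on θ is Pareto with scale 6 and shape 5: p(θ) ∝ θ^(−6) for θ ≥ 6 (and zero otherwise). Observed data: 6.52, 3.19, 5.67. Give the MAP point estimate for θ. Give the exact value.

θ̂_MAP = 6.52

The Uniform(0, θ) likelihood is θ^(−n) for θ ≥ max(xᵢ), zero otherwise. Here max(xᵢ) = 6.52.
Posterior ∝ θ^(−6) · θ^(−3) = θ^(−9) on θ ≥ max(6, 6.52) = 6.52.
This density is strictly decreasing in θ, so the posterior mode lies at the lower boundary of the support.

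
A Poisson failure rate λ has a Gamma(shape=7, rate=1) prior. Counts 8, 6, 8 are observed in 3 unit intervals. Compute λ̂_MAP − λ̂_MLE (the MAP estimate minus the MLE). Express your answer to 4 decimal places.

MAP − MLE = -0.3333

Σxᵢ = 22. Posterior is Gamma(29, 4); MAP = (29−1)/4 = 28/4 ≈ 7.00000.
MLE = x̄ = 22/3 ≈ 7.33333.
Difference = 28/4 − 22/3 = -1/3 ≈ -0.3333.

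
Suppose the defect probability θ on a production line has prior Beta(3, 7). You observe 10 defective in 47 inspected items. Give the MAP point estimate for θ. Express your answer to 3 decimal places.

θ̂_MAP = 0.218

Prior: Beta(3, 7).
Data: 10 successes in 47 trials. The binomial likelihood contributes θ^10(1−θ)^37, so the posterior is Beta(3+10, 7+37) = Beta(13, 44).
For Beta(a, b) with a, b > 1 the mode is (a−1)/(a+b−2) = 12/55 ≈ 0.218.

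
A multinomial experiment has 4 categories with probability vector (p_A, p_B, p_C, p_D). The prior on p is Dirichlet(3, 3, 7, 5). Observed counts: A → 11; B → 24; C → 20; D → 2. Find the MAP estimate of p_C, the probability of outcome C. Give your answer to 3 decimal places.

MAP estimate of p_C = 0.366

The posterior is Dirichlet(αᵢ + nᵢ) = Dirichlet(14, 27, 27, 7).
For a Dirichlet(a₁,…,a_K) with all aᵢ > 1, the mode has j-th component (aⱼ − 1)/(Σaᵢ − K).
Here Σaᵢ = 75 and K = 4, so p_C = (27 − 1)/(75 − 4) = 26/71 ≈ 0.366.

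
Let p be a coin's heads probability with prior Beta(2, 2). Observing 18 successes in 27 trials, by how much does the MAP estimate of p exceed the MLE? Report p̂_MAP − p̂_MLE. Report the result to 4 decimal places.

MAP − MLE = -0.0115

Posterior is Beta(20, 11); MAP = (20−1)/(31−2) = 19/29 ≈ 0.65517.
MLE ignores the prior: p̂_MLE = k/n = 18/27 ≈ 0.66667.
Difference = 19/29 − 18/27 = -1/87 ≈ -0.0115.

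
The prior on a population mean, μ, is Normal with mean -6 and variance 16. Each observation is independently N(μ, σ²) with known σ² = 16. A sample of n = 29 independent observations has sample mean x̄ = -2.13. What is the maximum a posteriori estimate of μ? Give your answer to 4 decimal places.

μ̂_MAP = -2.2590

n = 29, x̄ = -2.13.
For a Normal prior and Normal likelihood with known variance, the posterior is Normal; its mode equals its mean, the precision-weighted average.
Prior precision 1/σ₀² = 1/16 = 0.0625; data precision n/σ² = 29/16 = 1.8125.
μ̂ = (0.0625·(-6) + 1.8125·(-2.13)) / (0.0625 + 1.8125) = (-4.235625)/1.875 = -2.2590.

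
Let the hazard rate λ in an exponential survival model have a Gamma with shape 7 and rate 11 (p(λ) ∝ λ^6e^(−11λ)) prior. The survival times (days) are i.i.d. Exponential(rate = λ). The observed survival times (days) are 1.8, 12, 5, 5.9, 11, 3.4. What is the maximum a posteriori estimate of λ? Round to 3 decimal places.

λ̂_MAP = 0.240

The Exponential(rate=λ) likelihood is ∝ λ^n e^(−λΣtᵢ). Here n = 6 and Σtᵢ = 1.8 + 12 + 5 + 5.9 + 11 + 3.4 = 39.1.
Posterior ∝ λ^6e^(−11λ) · λ^6e^(−39.1λ) = λ^12e^(−50.1λ), i.e. Gamma(13, 50.1).
Mode = (a−1)/b = 12/50.1 ≈ 0.240.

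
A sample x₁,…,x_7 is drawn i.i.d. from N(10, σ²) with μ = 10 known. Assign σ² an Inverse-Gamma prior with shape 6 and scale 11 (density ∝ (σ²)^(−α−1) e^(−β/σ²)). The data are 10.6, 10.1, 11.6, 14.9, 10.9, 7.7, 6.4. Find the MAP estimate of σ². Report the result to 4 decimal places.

Sum of squared deviations about the known mean: SS = (10.6−10)² + (10.1−10)² + (11.6−10)² + (14.9−10)² + (10.9−10)² + (7.7−10)² + (6.4−10)² = 46.
The Normal likelihood contributes (σ²)^(−n/2) exp(−SS/(2σ²)), so the posterior is Inverse-Gamma(α + n/2, β + SS/2) = Inverse-Gamma(9.5, 34).
The mode of Inverse-Gamma(a, b) is b/(a+1) = 34/10.5 ≈ 3.2381.

σ̂²_MAP = 3.2381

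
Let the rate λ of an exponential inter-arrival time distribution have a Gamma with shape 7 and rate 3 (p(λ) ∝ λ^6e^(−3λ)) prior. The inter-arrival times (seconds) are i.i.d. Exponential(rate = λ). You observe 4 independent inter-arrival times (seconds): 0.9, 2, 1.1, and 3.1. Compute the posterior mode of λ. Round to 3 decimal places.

λ̂_MAP = 0.990

The Exponential(rate=λ) likelihood is ∝ λ^n e^(−λΣtᵢ). Here n = 4 and Σtᵢ = 0.9 + 2 + 1.1 + 3.1 = 7.1.
Posterior ∝ λ^6e^(−3λ) · λ^4e^(−7.1λ) = λ^10e^(−10.1λ), i.e. Gamma(11, 10.1).
Mode = (a−1)/b = 10/10.1 ≈ 0.990.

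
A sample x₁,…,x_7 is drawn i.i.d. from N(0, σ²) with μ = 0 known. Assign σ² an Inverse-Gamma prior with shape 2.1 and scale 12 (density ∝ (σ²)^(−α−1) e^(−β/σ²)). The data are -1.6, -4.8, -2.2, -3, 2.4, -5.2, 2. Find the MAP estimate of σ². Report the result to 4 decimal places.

σ̂²_MAP = 7.5939

Sum of squared deviations about the known mean: SS = (-1.6−0)² + (-4.8−0)² + (-2.2−0)² + (-3−0)² + (2.4−0)² + (-5.2−0)² + (2−0)² = 76.24.
The Normal likelihood contributes (σ²)^(−n/2) exp(−SS/(2σ²)), so the posterior is Inverse-Gamma(α + n/2, β + SS/2) = Inverse-Gamma(5.6, 50.12).
The mode of Inverse-Gamma(a, b) is b/(a+1) = 50.12/6.6 ≈ 7.5939.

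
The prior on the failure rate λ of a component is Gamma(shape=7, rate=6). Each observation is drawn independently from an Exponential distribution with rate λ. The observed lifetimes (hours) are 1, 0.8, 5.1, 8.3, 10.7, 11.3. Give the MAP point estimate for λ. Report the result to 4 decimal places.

λ̂_MAP = 0.2778

The Exponential(rate=λ) likelihood is ∝ λ^n e^(−λΣtᵢ). Here n = 6 and Σtᵢ = 1 + 0.8 + 5.1 + 8.3 + 10.7 + 11.3 = 37.2.
Posterior ∝ λ^6e^(−6λ) · λ^6e^(−37.2λ) = λ^12e^(−43.2λ), i.e. Gamma(13, 43.2).
Mode = (a−1)/b = 12/43.2 ≈ 0.2778.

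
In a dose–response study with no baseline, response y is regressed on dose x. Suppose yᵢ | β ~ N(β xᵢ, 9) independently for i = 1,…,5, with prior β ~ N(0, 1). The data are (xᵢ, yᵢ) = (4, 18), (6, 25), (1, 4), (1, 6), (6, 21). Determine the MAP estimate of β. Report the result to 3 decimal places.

log p(β | y) = −Σ(yᵢ − βxᵢ)²/(2·9) − β²/(2·1) + const.
Setting the derivative to zero: Σxᵢ(yᵢ − βxᵢ)/9 − β/1 = 0, so β = Σxᵢyᵢ / (Σxᵢ² + σ²/τ²).
Σxᵢyᵢ = 4·18 + 6·25 + 1·4 + 1·6 + 6·21 = 358; Σxᵢ² = 90; σ²/τ² = 9.
β̂_MAP = 358 / (90 + 9) = 358/99 ≈ 3.616.

β̂_MAP = 3.616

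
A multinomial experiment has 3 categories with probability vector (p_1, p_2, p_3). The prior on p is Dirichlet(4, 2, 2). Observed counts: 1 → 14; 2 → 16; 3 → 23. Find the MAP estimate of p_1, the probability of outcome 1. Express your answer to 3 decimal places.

The posterior is Dirichlet(αᵢ + nᵢ) = Dirichlet(18, 18, 25).
For a Dirichlet(a₁,…,a_K) with all aᵢ > 1, the mode has j-th component (aⱼ − 1)/(Σaᵢ − K).
Here Σaᵢ = 61 and K = 3, so p_1 = (18 − 1)/(61 − 3) = 17/58 ≈ 0.293.

MAP estimate: 0.293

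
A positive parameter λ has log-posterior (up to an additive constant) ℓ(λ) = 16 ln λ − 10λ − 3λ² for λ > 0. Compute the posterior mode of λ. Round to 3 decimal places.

λ̂_MAP = 1.000

ℓ'(λ) = 16/λ − 10 − 6λ. Setting this to zero and multiplying by λ: 6λ² + 10λ − 16 = 0.
λ = (−10 + √(10² + 4·6·16)) / (2·6) = (−10 + √484) / 12 = (−10 + 22)/12 = 1.
ℓ''(λ) = −16/λ² − 6 < 0, confirming a maximum.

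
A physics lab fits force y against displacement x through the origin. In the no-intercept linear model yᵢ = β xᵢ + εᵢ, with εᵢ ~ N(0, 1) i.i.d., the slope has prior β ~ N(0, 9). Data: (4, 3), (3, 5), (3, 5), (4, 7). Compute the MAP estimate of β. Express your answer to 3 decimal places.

log p(β | y) = −Σ(yᵢ − βxᵢ)²/(2·1) − β²/(2·9) + const.
Setting the derivative to zero: Σxᵢ(yᵢ − βxᵢ)/1 − β/9 = 0, so β = Σxᵢyᵢ / (Σxᵢ² + σ²/τ²).
Σxᵢyᵢ = 4·3 + 3·5 + 3·5 + 4·7 = 70; Σxᵢ² = 50; σ²/τ² = 1/9.
β̂_MAP = 70 / (50 + 1/9) = 70/(451/9) = 630/451 ≈ 1.397.

β̂_MAP = 1.397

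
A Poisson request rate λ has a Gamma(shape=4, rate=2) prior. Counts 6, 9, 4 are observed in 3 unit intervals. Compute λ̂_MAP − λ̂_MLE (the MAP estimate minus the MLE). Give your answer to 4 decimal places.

MAP − MLE = -1.9333

Σxᵢ = 19. Posterior is Gamma(23, 5); MAP = (23−1)/5 = 22/5 ≈ 4.40000.
MLE = x̄ = 19/3 ≈ 6.33333.
Difference = 22/5 − 19/3 = -29/15 ≈ -1.9333.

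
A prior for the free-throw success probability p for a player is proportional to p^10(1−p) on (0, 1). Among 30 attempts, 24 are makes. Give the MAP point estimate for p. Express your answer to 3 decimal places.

p̂_MAP = 0.829

The prior density ∝ p^10(1−p)^1 is the kernel of Beta(11, 2).
Data: 24 successes in 30 trials. The binomial likelihood contributes p^24(1−p)^6, so the posterior is Beta(11+24, 2+6) = Beta(35, 8).
For Beta(a, b) with a, b > 1 the mode is (a−1)/(a+b−2) = 34/41 ≈ 0.829.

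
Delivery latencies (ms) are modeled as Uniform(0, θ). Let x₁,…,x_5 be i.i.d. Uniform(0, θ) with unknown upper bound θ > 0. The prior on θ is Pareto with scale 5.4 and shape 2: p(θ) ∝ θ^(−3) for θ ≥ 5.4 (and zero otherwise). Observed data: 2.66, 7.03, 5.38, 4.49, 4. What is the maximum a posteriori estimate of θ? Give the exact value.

The Uniform(0, θ) likelihood is θ^(−n) for θ ≥ max(xᵢ), zero otherwise. Here max(xᵢ) = 7.03.
Posterior ∝ θ^(−3) · θ^(−5) = θ^(−8) on θ ≥ max(5.4, 7.03) = 7.03.
This density is strictly decreasing in θ, so the posterior mode lies at the lower boundary of the support.

θ̂_MAP = 7.03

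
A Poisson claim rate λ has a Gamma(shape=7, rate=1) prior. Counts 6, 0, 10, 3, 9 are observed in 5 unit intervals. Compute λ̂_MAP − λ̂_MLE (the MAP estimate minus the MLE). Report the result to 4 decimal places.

MAP − MLE = 0.0667

Σxᵢ = 28. Posterior is Gamma(35, 6); MAP = (35−1)/6 = 34/6 ≈ 5.66667.
MLE = x̄ = 28/5 ≈ 5.60000.
Difference = 34/6 − 28/5 = 1/15 ≈ 0.0667.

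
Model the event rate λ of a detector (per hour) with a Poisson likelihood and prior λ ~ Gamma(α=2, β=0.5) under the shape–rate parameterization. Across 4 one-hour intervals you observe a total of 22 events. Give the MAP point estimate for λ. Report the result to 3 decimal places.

λ̂_MAP = 5.111

Σxᵢ = 22, n = 4.
Posterior ∝ λe^(−0.5λ) · λ^22e^(−4λ) = λ^23e^(−4.5λ), i.e. Gamma(shape=24, rate=4.5).
The mode of a Gamma(a, b) with a ≥ 1 (shape–rate) is (a−1)/b = 23/4.5 ≈ 5.111.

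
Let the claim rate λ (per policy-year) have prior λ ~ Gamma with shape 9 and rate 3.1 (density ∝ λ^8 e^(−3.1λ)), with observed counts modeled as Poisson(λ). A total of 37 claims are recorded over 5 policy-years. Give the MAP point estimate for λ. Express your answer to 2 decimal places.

Σxᵢ = 37, n = 5.
Posterior ∝ λ^8e^(−3.1λ) · λ^37e^(−5λ) = λ^45e^(−8.1λ), i.e. Gamma(shape=46, rate=8.1).
The mode of a Gamma(a, b) with a ≥ 1 (shape–rate) is (a−1)/b = 45/8.1 ≈ 5.56.

λ̂_MAP = 5.56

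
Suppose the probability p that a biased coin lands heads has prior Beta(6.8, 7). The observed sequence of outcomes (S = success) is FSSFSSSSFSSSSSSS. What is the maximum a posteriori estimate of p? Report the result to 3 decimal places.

Prior: Beta(6.8, 7).
Data: 13 successes in 16 trials (from the sequence). The binomial likelihood contributes p^13(1−p)^3, so the posterior is Beta(6.8+13, 7+3) = Beta(19.8, 10).
For Beta(a, b) with a, b > 1 the mode is (a−1)/(a+b−2) = 18.8/27.8 ≈ 0.676.

p̂_MAP = 0.676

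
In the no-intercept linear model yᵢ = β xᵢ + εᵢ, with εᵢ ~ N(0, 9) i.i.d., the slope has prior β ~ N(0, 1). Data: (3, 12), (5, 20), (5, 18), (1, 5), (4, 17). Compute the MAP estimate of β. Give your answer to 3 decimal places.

β̂_MAP = 3.518

log p(β | y) = −Σ(yᵢ − βxᵢ)²/(2·9) − β²/(2·1) + const.
Setting the derivative to zero: Σxᵢ(yᵢ − βxᵢ)/9 − β/1 = 0, so β = Σxᵢyᵢ / (Σxᵢ² + σ²/τ²).
Σxᵢyᵢ = 3·12 + 5·20 + 5·18 + 1·5 + 4·17 = 299; Σxᵢ² = 76; σ²/τ² = 9.
β̂_MAP = 299 / (76 + 9) = 299/85 ≈ 3.518.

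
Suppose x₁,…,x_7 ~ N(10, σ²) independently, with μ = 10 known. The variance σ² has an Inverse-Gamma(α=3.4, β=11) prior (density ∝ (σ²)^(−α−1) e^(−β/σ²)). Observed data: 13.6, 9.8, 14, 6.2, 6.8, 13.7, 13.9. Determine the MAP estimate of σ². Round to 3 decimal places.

σ̂²_MAP = 6.619

Sum of squared deviations about the known mean: SS = (13.6−10)² + (9.8−10)² + (14−10)² + (6.2−10)² + (6.8−10)² + (13.7−10)² + (13.9−10)² = 82.58.
The Normal likelihood contributes (σ²)^(−n/2) exp(−SS/(2σ²)), so the posterior is Inverse-Gamma(α + n/2, β + SS/2) = Inverse-Gamma(6.9, 52.29).
The mode of Inverse-Gamma(a, b) is b/(a+1) = 52.29/7.9 ≈ 6.619.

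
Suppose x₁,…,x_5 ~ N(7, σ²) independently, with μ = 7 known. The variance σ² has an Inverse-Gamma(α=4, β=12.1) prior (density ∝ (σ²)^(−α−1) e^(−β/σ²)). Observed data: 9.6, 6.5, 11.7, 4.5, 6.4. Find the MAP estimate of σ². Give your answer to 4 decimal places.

σ̂²_MAP = 3.9940

Sum of squared deviations about the known mean: SS = (9.6−7)² + (6.5−7)² + (11.7−7)² + (4.5−7)² + (6.4−7)² = 35.71.
The Normal likelihood contributes (σ²)^(−n/2) exp(−SS/(2σ²)), so the posterior is Inverse-Gamma(α + n/2, β + SS/2) = Inverse-Gamma(6.5, 29.955).
The mode of Inverse-Gamma(a, b) is b/(a+1) = 29.955/7.5 ≈ 3.9940.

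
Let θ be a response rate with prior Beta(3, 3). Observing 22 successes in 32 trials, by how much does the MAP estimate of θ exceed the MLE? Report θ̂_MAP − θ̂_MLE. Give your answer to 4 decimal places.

Posterior is Beta(25, 13); MAP = (25−1)/(38−2) = 24/36 ≈ 0.66667.
MLE ignores the prior: θ̂_MLE = k/n = 22/32 ≈ 0.68750.
Difference = 24/36 − 22/32 = -1/48 ≈ -0.0208.

MAP − MLE = -0.0208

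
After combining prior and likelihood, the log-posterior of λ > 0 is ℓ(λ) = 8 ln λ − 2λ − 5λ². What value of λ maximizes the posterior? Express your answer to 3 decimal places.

ℓ'(λ) = 8/λ − 2 − 10λ. Setting this to zero and multiplying by λ: 10λ² + 2λ − 8 = 0.
λ = (−2 + √(2² + 4·10·8)) / (2·10) = (−2 + √324) / 20 = (−2 + 18)/20 = 4/5.
ℓ''(λ) = −8/λ² − 10 < 0, confirming a maximum.

λ̂_MAP = 0.800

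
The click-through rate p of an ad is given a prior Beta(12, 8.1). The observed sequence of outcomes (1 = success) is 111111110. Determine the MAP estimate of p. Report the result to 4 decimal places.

p̂_MAP = 0.7011

Prior: Beta(12, 8.1).
Data: 8 successes in 9 trials (from the sequence). The binomial likelihood contributes p^8(1−p)^1, so the posterior is Beta(12+8, 8.1+1) = Beta(20, 9.1).
For Beta(a, b) with a, b > 1 the mode is (a−1)/(a+b−2) = 19/27.1 ≈ 0.7011.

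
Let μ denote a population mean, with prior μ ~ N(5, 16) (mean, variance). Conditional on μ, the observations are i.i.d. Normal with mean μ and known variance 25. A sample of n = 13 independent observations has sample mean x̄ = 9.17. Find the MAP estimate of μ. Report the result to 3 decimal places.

μ̂_MAP = 8.723

n = 13, x̄ = 9.17.
For a Normal prior and Normal likelihood with known variance, the posterior is Normal; its mode equals its mean, the precision-weighted average.
Prior precision 1/σ₀² = 1/16 = 0.0625; data precision n/σ² = 13/25 = 0.52.
μ̂ = (0.0625·5 + 0.52·9.17) / (0.0625 + 0.52) = 5.0809/0.5825 = 50809/5825 ≈ 8.723.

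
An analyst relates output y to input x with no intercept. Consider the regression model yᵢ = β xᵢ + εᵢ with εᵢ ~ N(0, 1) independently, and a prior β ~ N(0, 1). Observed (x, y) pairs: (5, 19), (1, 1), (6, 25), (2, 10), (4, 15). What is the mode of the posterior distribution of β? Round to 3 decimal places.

β̂_MAP = 3.928

log p(β | y) = −Σ(yᵢ − βxᵢ)²/(2·1) − β²/(2·1) + const.
Setting the derivative to zero: Σxᵢ(yᵢ − βxᵢ)/1 − β/1 = 0, so β = Σxᵢyᵢ / (Σxᵢ² + σ²/τ²).
Σxᵢyᵢ = 5·19 + 1·1 + 6·25 + 2·10 + 4·15 = 326; Σxᵢ² = 82; σ²/τ² = 1.
β̂_MAP = 326 / (82 + 1) = 326/83 ≈ 3.928.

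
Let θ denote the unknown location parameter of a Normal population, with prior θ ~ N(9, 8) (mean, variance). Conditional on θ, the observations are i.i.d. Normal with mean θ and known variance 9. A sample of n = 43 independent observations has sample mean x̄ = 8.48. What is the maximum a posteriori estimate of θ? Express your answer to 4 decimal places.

θ̂_MAP = 8.4933

n = 43, x̄ = 8.48.
For a Normal prior and Normal likelihood with known variance, the posterior is Normal; its mode equals its mean, the precision-weighted average.
Prior precision 1/σ₀² = 1/8 = 0.125; data precision n/σ² = 43/9.
θ̂ = (0.125·9 + (43/9)·8.48) / (0.125 + 43/9) = (74953/1800)/(353/72) = 74953/8825 ≈ 8.4933.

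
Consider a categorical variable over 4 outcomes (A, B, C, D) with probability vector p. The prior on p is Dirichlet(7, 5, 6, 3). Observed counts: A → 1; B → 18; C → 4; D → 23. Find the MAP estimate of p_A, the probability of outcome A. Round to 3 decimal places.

MAP estimate of p_A = 0.111

The posterior is Dirichlet(αᵢ + nᵢ) = Dirichlet(8, 23, 10, 26).
For a Dirichlet(a₁,…,a_K) with all aᵢ > 1, the mode has j-th component (aⱼ − 1)/(Σaᵢ − K).
Here Σaᵢ = 67 and K = 4, so p_A = (8 − 1)/(67 − 4) = 7/63 ≈ 0.111.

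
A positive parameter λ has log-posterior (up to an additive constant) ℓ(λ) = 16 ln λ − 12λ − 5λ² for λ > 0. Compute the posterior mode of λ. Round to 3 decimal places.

λ̂_MAP = 0.800

ℓ'(λ) = 16/λ − 12 − 10λ. Setting this to zero and multiplying by λ: 10λ² + 12λ − 16 = 0.
λ = (−12 + √(12² + 4·10·16)) / (2·10) = (−12 + √784) / 20 = (−12 + 28)/20 = 4/5.
ℓ''(λ) = −16/λ² − 10 < 0, confirming a maximum.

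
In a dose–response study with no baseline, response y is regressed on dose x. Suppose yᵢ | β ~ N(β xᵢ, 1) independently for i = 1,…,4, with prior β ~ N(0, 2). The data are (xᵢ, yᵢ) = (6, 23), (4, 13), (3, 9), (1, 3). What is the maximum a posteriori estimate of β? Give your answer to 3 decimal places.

log p(β | y) = −Σ(yᵢ − βxᵢ)²/(2·1) − β²/(2·2) + const.
Setting the derivative to zero: Σxᵢ(yᵢ − βxᵢ)/1 − β/2 = 0, so β = Σxᵢyᵢ / (Σxᵢ² + σ²/τ²).
Σxᵢyᵢ = 6·23 + 4·13 + 3·9 + 1·3 = 220; Σxᵢ² = 62; σ²/τ² = 0.5.
β̂_MAP = 220 / (62 + 0.5) = 220/62.5 ≈ 3.520.

β̂_MAP = 3.520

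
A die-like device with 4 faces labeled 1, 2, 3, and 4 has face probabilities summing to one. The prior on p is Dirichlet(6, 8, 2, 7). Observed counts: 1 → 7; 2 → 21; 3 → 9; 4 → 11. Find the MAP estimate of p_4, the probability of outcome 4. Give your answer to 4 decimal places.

The posterior is Dirichlet(αᵢ + nᵢ) = Dirichlet(13, 29, 11, 18).
For a Dirichlet(a₁,…,a_K) with all aᵢ > 1, the mode has j-th component (aⱼ − 1)/(Σaᵢ − K).
Here Σaᵢ = 71 and K = 4, so p_4 = (18 − 1)/(71 − 4) = 17/67 ≈ 0.2537.

MAP estimate: 0.2537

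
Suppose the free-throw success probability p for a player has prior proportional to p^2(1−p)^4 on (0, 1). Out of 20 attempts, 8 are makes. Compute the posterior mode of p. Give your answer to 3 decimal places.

p̂_MAP = 0.385

The prior density ∝ p^2(1−p)^4 is the kernel of Beta(3, 5).
Data: 8 successes in 20 trials. The binomial likelihood contributes p^8(1−p)^12, so the posterior is Beta(3+8, 5+12) = Beta(11, 17).
For Beta(a, b) with a, b > 1 the mode is (a−1)/(a+b−2) = 10/26 ≈ 0.385.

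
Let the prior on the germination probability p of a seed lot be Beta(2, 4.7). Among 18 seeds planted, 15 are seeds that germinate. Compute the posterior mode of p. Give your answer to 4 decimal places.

p̂_MAP = 0.7048

Prior: Beta(2, 4.7).
Data: 15 successes in 18 trials. The binomial likelihood contributes p^15(1−p)^3, so the posterior is Beta(2+15, 4.7+3) = Beta(17, 7.7).
For Beta(a, b) with a, b > 1 the mode is (a−1)/(a+b−2) = 16/22.7 ≈ 0.7048.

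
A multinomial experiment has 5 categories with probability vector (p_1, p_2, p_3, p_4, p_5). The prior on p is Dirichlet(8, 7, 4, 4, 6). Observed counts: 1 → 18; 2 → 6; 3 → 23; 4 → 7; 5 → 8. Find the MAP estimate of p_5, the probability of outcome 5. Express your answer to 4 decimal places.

The posterior is Dirichlet(αᵢ + nᵢ) = Dirichlet(26, 13, 27, 11, 14).
For a Dirichlet(a₁,…,a_K) with all aᵢ > 1, the mode has j-th component (aⱼ − 1)/(Σaᵢ − K).
Here Σaᵢ = 91 and K = 5, so p_5 = (14 − 1)/(91 − 5) = 13/86 ≈ 0.1512.

MAP estimate: 0.1512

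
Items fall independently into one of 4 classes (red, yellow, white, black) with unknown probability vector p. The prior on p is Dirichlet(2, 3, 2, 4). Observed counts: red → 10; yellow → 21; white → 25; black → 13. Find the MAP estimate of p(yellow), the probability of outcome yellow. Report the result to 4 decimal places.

The posterior is Dirichlet(αᵢ + nᵢ) = Dirichlet(12, 24, 27, 17).
For a Dirichlet(a₁,…,a_K) with all aᵢ > 1, the mode has j-th component (aⱼ − 1)/(Σaᵢ − K).
Here Σaᵢ = 80 and K = 4, so p(yellow) = (24 − 1)/(80 − 4) = 23/76 ≈ 0.3026.

MAP estimate of p(yellow) = 0.3026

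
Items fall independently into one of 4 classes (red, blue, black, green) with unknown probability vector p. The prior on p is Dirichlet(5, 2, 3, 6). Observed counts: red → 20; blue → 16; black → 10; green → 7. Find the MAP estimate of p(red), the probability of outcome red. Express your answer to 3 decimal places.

The posterior is Dirichlet(αᵢ + nᵢ) = Dirichlet(25, 18, 13, 13).
For a Dirichlet(a₁,…,a_K) with all aᵢ > 1, the mode has j-th component (aⱼ − 1)/(Σaᵢ − K).
Here Σaᵢ = 69 and K = 4, so p(red) = (25 − 1)/(69 − 4) = 24/65 ≈ 0.369.

MAP estimate of p(red) = 0.369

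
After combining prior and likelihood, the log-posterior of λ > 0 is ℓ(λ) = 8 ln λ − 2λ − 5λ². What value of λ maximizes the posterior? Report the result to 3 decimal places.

ℓ'(λ) = 8/λ − 2 − 10λ. Setting this to zero and multiplying by λ: 10λ² + 2λ − 8 = 0.
λ = (−2 + √(2² + 4·10·8)) / (2·10) = (−2 + √324) / 20 = (−2 + 18)/20 = 4/5.
ℓ''(λ) = −8/λ² − 10 < 0, confirming a maximum.

λ̂_MAP = 0.800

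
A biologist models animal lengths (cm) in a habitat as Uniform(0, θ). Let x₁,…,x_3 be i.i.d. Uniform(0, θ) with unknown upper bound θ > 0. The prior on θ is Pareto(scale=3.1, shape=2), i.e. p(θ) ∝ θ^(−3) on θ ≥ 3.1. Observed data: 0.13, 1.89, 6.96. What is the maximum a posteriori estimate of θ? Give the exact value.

θ̂_MAP = 6.96

The Uniform(0, θ) likelihood is θ^(−n) for θ ≥ max(xᵢ), zero otherwise. Here max(xᵢ) = 6.96.
Posterior ∝ θ^(−3) · θ^(−3) = θ^(−6) on θ ≥ max(3.1, 6.96) = 6.96.
This density is strictly decreasing in θ, so the posterior mode lies at the lower boundary of the support.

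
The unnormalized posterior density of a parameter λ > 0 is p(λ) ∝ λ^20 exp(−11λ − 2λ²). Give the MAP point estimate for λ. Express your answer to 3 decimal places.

λ̂_MAP = 1.250

ℓ'(λ) = 20/λ − 11 − 4λ. Setting this to zero and multiplying by λ: 4λ² + 11λ − 20 = 0.
λ = (−11 + √(11² + 4·4·20)) / (2·4) = (−11 + √441) / 8 = (−11 + 21)/8 = 5/4.
ℓ''(λ) = −20/λ² − 4 < 0, confirming a maximum.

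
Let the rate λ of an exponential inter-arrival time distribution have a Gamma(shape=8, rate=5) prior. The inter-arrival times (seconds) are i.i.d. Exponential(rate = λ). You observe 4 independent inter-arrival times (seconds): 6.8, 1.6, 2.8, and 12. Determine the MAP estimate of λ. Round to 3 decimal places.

λ̂_MAP = 0.390

The Exponential(rate=λ) likelihood is ∝ λ^n e^(−λΣtᵢ). Here n = 4 and Σtᵢ = 6.8 + 1.6 + 2.8 + 12 = 23.2.
Posterior ∝ λ^7e^(−5λ) · λ^4e^(−23.2λ) = λ^11e^(−28.2λ), i.e. Gamma(12, 28.2).
Mode = (a−1)/b = 11/28.2 ≈ 0.390.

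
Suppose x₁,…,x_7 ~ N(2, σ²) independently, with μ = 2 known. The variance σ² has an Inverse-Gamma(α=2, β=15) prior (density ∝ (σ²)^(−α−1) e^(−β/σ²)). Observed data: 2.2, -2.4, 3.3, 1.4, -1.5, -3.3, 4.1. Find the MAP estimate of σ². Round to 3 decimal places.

σ̂²_MAP = 7.400

Sum of squared deviations about the known mean: SS = (2.2−2)² + (-2.4−2)² + (3.3−2)² + (1.4−2)² + (-1.5−2)² + (-3.3−2)² + (4.1−2)² = 66.2.
The Normal likelihood contributes (σ²)^(−n/2) exp(−SS/(2σ²)), so the posterior is Inverse-Gamma(α + n/2, β + SS/2) = Inverse-Gamma(5.5, 48.1).
The mode of Inverse-Gamma(a, b) is b/(a+1) = 48.1/6.5 ≈ 7.400.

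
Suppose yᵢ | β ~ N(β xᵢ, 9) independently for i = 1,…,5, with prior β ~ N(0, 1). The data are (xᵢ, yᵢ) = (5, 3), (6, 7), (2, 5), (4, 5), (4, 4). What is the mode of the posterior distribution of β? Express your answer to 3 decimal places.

β̂_MAP = 0.972

log p(β | y) = −Σ(yᵢ − βxᵢ)²/(2·9) − β²/(2·1) + const.
Setting the derivative to zero: Σxᵢ(yᵢ − βxᵢ)/9 − β/1 = 0, so β = Σxᵢyᵢ / (Σxᵢ² + σ²/τ²).
Σxᵢyᵢ = 5·3 + 6·7 + 2·5 + 4·5 + 4·4 = 103; Σxᵢ² = 97; σ²/τ² = 9.
β̂_MAP = 103 / (97 + 9) = 103/106 ≈ 0.972.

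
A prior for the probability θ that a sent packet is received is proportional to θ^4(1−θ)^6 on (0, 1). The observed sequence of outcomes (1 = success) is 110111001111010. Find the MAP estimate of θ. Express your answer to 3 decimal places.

The prior density ∝ θ^4(1−θ)^6 is the kernel of Beta(5, 7).
Data: 10 successes in 15 trials (from the sequence). The binomial likelihood contributes θ^10(1−θ)^5, so the posterior is Beta(5+10, 7+5) = Beta(15, 12).
For Beta(a, b) with a, b > 1 the mode is (a−1)/(a+b−2) = 14/25 ≈ 0.560.

θ̂_MAP = 0.560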